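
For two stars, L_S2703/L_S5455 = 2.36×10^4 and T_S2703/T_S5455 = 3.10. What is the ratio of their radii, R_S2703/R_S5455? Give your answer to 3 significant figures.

16.0

L ∝ R²T⁴ gives R ∝ √L / T², so
R_S2703/R_S5455 = √(2.36×10^4) / (3.10)² = 153.6 / 9.610 = 15.99.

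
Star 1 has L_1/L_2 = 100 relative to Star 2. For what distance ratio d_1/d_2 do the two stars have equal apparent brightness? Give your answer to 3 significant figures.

Equal flux requires L_1/d_1² = L_2/d_2², so d_1/d_2 = √(L_1/L_2)
= √(100) = 10.00.

10.0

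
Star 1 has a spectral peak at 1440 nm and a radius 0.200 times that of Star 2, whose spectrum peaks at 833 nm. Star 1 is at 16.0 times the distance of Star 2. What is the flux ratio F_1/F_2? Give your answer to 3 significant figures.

1.75×10^-5

Wien's law: T_1/T_2 = λ_2/λ_1 = 833/1440 = 0.5785.
L_1/L_2 = (R_1/R_2)²(T_1/T_2)⁴ = (0.200)²(0.5785)⁴ = 0.004479.
F_1/F_2 = (L_1/L_2)/(d_1/d_2)² = 0.004479/(16.0)² = 1.750×10^-5.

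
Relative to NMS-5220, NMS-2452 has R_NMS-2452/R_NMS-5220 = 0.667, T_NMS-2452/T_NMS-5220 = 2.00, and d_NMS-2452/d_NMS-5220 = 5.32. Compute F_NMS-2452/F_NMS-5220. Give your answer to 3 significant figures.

L_NMS-2452/L_NMS-5220 = (R_NMS-2452/R_NMS-5220)²(T_NMS-2452/T_NMS-5220)⁴ = (0.667)² × (2.00)⁴ = 7.118.
F_NMS-2452/F_NMS-5220 = (L_NMS-2452/L_NMS-5220)/(d_NMS-2452/d_NMS-5220)² = 7.118 / (5.32)² = 0.2515.

0.252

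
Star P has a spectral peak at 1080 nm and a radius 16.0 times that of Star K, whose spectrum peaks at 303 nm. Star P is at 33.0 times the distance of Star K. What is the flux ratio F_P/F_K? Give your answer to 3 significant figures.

0.00146

Wien's law: T_P/T_K = λ_K/λ_P = 303/1080 = 0.2806.
L_P/L_K = (R_P/R_K)²(T_P/T_K)⁴ = (16.0)²(0.2806)⁴ = 1.586.
F_P/F_K = (L_P/L_K)/(d_P/d_K)² = 1.586/(33.0)² = 0.001456.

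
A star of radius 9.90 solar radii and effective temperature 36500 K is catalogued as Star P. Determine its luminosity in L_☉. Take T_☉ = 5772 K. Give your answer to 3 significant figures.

L/L_☉ = (R/R_☉)² (T/T_☉)⁴ = (9.90)² × (36500/5772)⁴
       = 98.01 × (6.324)⁴ = 98.01 × 1599 = 1.567×10^5.

1.57×10^5 L_☉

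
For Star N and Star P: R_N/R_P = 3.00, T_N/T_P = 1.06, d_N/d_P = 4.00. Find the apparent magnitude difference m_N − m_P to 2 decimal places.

0.37

L_N/L_P = (3.00)²(1.06)⁴ = 11.36.
F_N/F_P = (L_N/L_P)/(d_N/d_P)² = 11.36/16.00 = 0.7101.
m_N − m_P = −2.5 log₁₀(0.7101) = 0.37.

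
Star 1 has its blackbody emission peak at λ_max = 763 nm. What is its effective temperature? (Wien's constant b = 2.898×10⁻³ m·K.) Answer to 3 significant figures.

T = b/λ_max = 2.898×10⁻³ / (763×10⁻⁹) = 3798 K.

3.80×10^3 K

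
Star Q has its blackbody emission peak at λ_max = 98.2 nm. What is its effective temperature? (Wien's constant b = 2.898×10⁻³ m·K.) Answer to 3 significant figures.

2.95×10^4 K

T = b/λ_max = 2.898×10⁻³ / (98.2×10⁻⁹) = 2.951×10^4 K.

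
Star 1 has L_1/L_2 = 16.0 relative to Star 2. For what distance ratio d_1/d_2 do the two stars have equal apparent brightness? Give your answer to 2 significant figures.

Equal flux requires L_1/d_1² = L_2/d_2², so d_1/d_2 = √(L_1/L_2)
= √(16.0) = 4.000.

4.0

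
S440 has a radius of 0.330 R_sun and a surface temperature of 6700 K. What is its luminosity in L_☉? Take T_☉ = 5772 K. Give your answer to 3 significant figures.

0.198 L_☉

L/L_☉ = (R/R_☉)² (T/T_☉)⁴ = (0.330)² × (6700/5772)⁴
       = 0.1089 × (1.161)⁴ = 0.1089 × 1.815 = 0.1977.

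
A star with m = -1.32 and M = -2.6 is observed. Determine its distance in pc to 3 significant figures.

m − M = 5 log₁₀(d/10 pc)
-1.32 − (-2.6) = 1.28 = 5 log₁₀(d/10)
d = 10 × 10^(1.28/5) = 10 × 10^0.256 = 18.03 pc.

18.0 pc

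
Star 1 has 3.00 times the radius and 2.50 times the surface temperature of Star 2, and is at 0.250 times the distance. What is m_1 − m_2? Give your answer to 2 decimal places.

-9.38

L_1/L_2 = (3.00)²(2.50)⁴ = 351.6.
F_1/F_2 = (L_1/L_2)/(d_1/d_2)² = 351.6/0.06250 = 5625.
m_1 − m_2 = −2.5 log₁₀(5625) = -9.38.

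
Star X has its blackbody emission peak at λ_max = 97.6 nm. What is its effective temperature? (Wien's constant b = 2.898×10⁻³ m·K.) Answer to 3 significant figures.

T = b/λ_max = 2.898×10⁻³ / (97.6×10⁻⁹) = 2.969×10^4 K.

2.97×10^4 K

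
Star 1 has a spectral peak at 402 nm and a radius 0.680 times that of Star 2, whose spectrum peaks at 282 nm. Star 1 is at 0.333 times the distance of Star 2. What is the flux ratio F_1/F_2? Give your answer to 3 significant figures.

1.01

Wien's law: T_1/T_2 = λ_2/λ_1 = 282/402 = 0.7015.
L_1/L_2 = (R_1/R_2)²(T_1/T_2)⁴ = (0.680)²(0.7015)⁴ = 0.1120.
F_1/F_2 = (L_1/L_2)/(d_1/d_2)² = 0.1120/(0.333)² = 1.010.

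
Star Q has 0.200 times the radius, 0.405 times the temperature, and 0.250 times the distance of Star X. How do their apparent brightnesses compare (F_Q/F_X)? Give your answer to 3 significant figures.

0.0172

L_Q/L_X = (R_Q/R_X)²(T_Q/T_X)⁴ = (0.200)² × (0.405)⁴ = 0.001076.
F_Q/F_X = (L_Q/L_X)/(d_Q/d_X)² = 0.001076 / (0.250)² = 0.01722.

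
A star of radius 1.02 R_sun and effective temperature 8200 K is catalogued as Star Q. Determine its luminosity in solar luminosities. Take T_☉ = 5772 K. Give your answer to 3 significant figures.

4.24 solar luminosities

L/L_☉ = (R/R_☉)² (T/T_☉)⁴ = (1.02)² × (8200/5772)⁴
       = 1.040 × (1.421)⁴ = 1.040 × 4.073 = 4.238.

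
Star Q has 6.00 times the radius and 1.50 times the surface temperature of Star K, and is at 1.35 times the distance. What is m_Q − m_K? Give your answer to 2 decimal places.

-5.00

L_Q/L_K = (6.00)²(1.50)⁴ = 182.2.
F_Q/F_K = (L_Q/L_K)/(d_Q/d_K)² = 182.2/1.823 = 100.0.
m_Q − m_K = −2.5 log₁₀(100.0) = -5.00.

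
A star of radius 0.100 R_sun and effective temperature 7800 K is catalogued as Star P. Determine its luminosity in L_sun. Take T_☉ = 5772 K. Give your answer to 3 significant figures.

L/L_☉ = (R/R_☉)² (T/T_☉)⁴ = (0.100)² × (7800/5772)⁴
       = 0.01000 × (1.351)⁴ = 0.01000 × 3.335 = 0.03335.

0.0333 L_sun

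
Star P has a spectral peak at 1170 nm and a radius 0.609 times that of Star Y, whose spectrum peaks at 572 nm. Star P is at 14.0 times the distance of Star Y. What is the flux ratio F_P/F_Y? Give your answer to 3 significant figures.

1.08×10^-4

Wien's law: T_P/T_Y = λ_Y/λ_P = 572/1170 = 0.4889.
L_P/L_Y = (R_P/R_Y)²(T_P/T_Y)⁴ = (0.609)²(0.4889)⁴ = 0.02119.
F_P/F_Y = (L_P/L_Y)/(d_P/d_Y)² = 0.02119/(14.0)² = 1.081×10^-4.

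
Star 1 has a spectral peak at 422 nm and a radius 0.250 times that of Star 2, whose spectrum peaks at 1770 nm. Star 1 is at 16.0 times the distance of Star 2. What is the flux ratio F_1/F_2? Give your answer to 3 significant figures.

0.0756

Wien's law: T_1/T_2 = λ_2/λ_1 = 1770/422 = 4.194.
L_1/L_2 = (R_1/R_2)²(T_1/T_2)⁴ = (0.250)²(4.194)⁴ = 19.34.
F_1/F_2 = (L_1/L_2)/(d_1/d_2)² = 19.34/(16.0)² = 0.07556.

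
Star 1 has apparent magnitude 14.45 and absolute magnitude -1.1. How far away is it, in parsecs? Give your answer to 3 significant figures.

1.29×10^4 pc

m − M = 5 log₁₀(d/10 pc)
14.45 − (-1.1) = 15.55 = 5 log₁₀(d/10)
d = 10 × 10^(15.55/5) = 10 × 10^3.110 = 1.288×10^4 pc.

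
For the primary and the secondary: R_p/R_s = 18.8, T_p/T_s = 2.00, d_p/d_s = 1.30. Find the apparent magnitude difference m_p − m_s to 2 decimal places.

L_p/L_s = (18.8)²(2.00)⁴ = 5655.
F_p/F_s = (L_p/L_s)/(d_p/d_s)² = 5655/1.690 = 3346.
m_p − m_s = −2.5 log₁₀(3346) = -8.81.

-8.81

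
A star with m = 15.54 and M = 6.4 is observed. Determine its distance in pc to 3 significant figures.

673 pc

m − M = 5 log₁₀(d/10 pc)
15.54 − (6.4) = 9.14 = 5 log₁₀(d/10)
d = 10 × 10^(9.14/5) = 10 × 10^1.828 = 673.0 pc.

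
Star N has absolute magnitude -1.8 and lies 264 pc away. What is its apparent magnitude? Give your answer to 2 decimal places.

5.31

m = M + 5 log₁₀(d/10 pc) = -1.8 + 5 log₁₀(264/10)
  = -1.8 + 5 × 1.422 = -1.8 + 7.11 = 5.31.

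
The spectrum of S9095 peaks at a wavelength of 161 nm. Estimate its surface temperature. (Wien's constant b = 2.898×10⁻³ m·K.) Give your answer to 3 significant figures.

T = b/λ_max = 2.898×10⁻³ / (161×10⁻⁹) = 1.800×10^4 K.

1.80×10^4 K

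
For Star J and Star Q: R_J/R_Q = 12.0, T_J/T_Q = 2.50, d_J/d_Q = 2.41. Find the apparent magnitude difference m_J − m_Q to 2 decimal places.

-7.47

L_J/L_Q = (12.0)²(2.50)⁴ = 5625.
F_J/F_Q = (L_J/L_Q)/(d_J/d_Q)² = 5625/5.808 = 968.5.
m_J − m_Q = −2.5 log₁₀(968.5) = -7.47.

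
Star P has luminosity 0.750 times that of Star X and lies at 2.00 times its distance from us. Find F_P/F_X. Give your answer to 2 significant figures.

F = L/(4πd²), so F_P/F_X = (L_P/L_X) / (d_P/d_X)²
= 0.750 / (2.00)² = 0.750 / 4.000 = 0.1875.

0.19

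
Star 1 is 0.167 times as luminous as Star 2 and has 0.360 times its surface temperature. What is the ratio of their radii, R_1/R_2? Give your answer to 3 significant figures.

L ∝ R²T⁴ gives R ∝ √L / T², so
R_1/R_2 = √(0.167) / (0.360)² = 0.4087 / 0.1296 = 3.153.

3.15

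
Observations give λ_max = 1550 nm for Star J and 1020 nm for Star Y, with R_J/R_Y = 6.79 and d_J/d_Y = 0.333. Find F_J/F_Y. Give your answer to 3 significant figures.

78.0

Wien's law: T_J/T_Y = λ_Y/λ_J = 1020/1550 = 0.6581.
L_J/L_Y = (R_J/R_Y)²(T_J/T_Y)⁴ = (6.79)²(0.6581)⁴ = 8.646.
F_J/F_Y = (L_J/L_Y)/(d_J/d_Y)² = 8.646/(0.333)² = 77.97.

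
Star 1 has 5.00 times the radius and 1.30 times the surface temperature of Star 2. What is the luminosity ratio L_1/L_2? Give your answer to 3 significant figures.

From the Stefan–Boltzmann law, L ∝ R²T⁴, so
L_1/L_2 = (R_1/R_2)² (T_1/T_2)⁴ = (5.00)² × (1.30)⁴ = 25.00 × 2.856 = 71.40.

71.4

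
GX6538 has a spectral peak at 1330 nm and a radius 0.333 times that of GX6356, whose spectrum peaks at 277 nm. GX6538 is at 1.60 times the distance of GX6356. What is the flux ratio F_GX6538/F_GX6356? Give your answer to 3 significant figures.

8.15×10^-5

Wien's law: T_GX6538/T_GX6356 = λ_GX6356/λ_GX6538 = 277/1330 = 0.2083.
L_GX6538/L_GX6356 = (R_GX6538/R_GX6356)²(T_GX6538/T_GX6356)⁴ = (0.333)²(0.2083)⁴ = 2.086×10^-4.
F_GX6538/F_GX6356 = (L_GX6538/L_GX6356)/(d_GX6538/d_GX6356)² = 2.086×10^-4/(1.60)² = 8.150×10^-5.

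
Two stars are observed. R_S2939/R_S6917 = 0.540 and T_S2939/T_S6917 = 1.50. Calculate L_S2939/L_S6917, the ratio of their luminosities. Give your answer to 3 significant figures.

1.48

From the Stefan–Boltzmann law, L ∝ R²T⁴, so
L_S2939/L_S6917 = (R_S2939/R_S6917)² (T_S2939/T_S6917)⁴ = (0.540)² × (1.50)⁴ = 0.2916 × 5.062 = 1.476.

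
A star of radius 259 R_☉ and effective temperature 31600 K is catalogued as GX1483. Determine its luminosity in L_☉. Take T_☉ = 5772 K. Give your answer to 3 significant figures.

L/L_☉ = (R/R_☉)² (T/T_☉)⁴ = (259)² × (31600/5772)⁴
       = 6.708×10^4 × (5.475)⁴ = 6.708×10^4 × 898.3 = 6.026×10^7.

6.03×10^7 L_☉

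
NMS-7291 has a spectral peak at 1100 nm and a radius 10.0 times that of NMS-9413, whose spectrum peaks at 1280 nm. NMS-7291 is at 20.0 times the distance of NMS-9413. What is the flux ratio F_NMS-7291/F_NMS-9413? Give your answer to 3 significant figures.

0.458

Wien's law: T_NMS-7291/T_NMS-9413 = λ_NMS-9413/λ_NMS-7291 = 1280/1100 = 1.164.
L_NMS-7291/L_NMS-9413 = (R_NMS-7291/R_NMS-9413)²(T_NMS-7291/T_NMS-9413)⁴ = (10.0)²(1.164)⁴ = 183.3.
F_NMS-7291/F_NMS-9413 = (L_NMS-7291/L_NMS-9413)/(d_NMS-7291/d_NMS-9413)² = 183.3/(20.0)² = 0.4584.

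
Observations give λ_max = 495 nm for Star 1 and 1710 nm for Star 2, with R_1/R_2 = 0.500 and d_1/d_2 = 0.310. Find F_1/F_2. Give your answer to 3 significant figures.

Wien's law: T_1/T_2 = λ_2/λ_1 = 1710/495 = 3.455.
L_1/L_2 = (R_1/R_2)²(T_1/T_2)⁴ = (0.500)²(3.455)⁴ = 35.60.
F_1/F_2 = (L_1/L_2)/(d_1/d_2)² = 35.60/(0.310)² = 370.5.

370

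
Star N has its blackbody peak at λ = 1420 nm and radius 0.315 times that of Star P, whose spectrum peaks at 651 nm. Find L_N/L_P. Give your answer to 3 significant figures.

0.00438

Wien's law gives T ∝ 1/λ_max, so T_N/T_P = λ_P/λ_N = 651/1420 = 0.4585.
Then L ∝ R²T⁴ gives L_N/L_P = (0.315)² × (0.4585)⁴ = 0.09923 × 0.04417 = 0.004383.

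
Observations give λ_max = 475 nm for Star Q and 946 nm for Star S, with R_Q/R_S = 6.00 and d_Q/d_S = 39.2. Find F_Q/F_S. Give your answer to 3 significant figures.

0.369

Wien's law: T_Q/T_S = λ_S/λ_Q = 946/475 = 1.992.
L_Q/L_S = (R_Q/R_S)²(T_Q/T_S)⁴ = (6.00)²(1.992)⁴ = 566.4.
F_Q/F_S = (L_Q/L_S)/(d_Q/d_S)² = 566.4/(39.2)² = 0.3686.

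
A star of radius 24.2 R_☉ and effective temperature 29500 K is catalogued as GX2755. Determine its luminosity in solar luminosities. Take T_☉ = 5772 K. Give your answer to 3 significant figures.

L/L_☉ = (R/R_☉)² (T/T_☉)⁴ = (24.2)² × (29500/5772)⁴
       = 585.6 × (5.111)⁴ = 585.6 × 682.3 = 3.996×10^5.

4.00×10^5 solar luminosities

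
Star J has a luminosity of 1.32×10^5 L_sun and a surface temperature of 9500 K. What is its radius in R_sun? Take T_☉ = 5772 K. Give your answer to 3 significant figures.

R/R_☉ = √(L/L_☉) / (T/T_☉)² = √(1.32×10^5) / (1.646)²
       = 363.3 / 2.709 = 134.1.

134 R_sun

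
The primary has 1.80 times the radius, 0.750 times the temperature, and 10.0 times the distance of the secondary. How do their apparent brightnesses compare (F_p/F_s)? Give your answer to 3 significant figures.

0.0103

L_p/L_s = (R_p/R_s)²(T_p/T_s)⁴ = (1.80)² × (0.750)⁴ = 1.025.
F_p/F_s = (L_p/L_s)/(d_p/d_s)² = 1.025 / (10.0)² = 0.01025.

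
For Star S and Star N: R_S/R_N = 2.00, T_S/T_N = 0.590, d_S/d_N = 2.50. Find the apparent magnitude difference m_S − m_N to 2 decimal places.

2.78

L_S/L_N = (2.00)²(0.590)⁴ = 0.4847.
F_S/F_N = (L_S/L_N)/(d_S/d_N)² = 0.4847/6.250 = 0.07755.
m_S − m_N = −2.5 log₁₀(0.07755) = 2.78.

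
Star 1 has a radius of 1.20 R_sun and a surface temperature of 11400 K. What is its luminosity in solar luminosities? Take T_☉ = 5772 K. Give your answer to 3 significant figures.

21.9 solar luminosities

L/L_☉ = (R/R_☉)² (T/T_☉)⁴ = (1.20)² × (11400/5772)⁴
       = 1.440 × (1.975)⁴ = 1.440 × 15.22 = 21.91.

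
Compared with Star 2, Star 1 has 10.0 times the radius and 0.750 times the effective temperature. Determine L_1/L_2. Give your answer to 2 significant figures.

32

From the Stefan–Boltzmann law, L ∝ R²T⁴, so
L_1/L_2 = (R_1/R_2)² (T_1/T_2)⁴ = (10.0)² × (0.750)⁴ = 100.0 × 0.3164 = 31.64.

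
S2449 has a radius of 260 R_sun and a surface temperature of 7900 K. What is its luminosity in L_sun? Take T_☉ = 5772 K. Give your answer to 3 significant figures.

2.37×10^5 L_sun

L/L_☉ = (R/R_☉)² (T/T_☉)⁴ = (260)² × (7900/5772)⁴
       = 6.760×10^4 × (1.369)⁴ = 6.760×10^4 × 3.509 = 2.372×10^5.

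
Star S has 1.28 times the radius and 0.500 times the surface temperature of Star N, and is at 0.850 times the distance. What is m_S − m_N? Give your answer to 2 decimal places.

2.12

L_S/L_N = (1.28)²(0.500)⁴ = 0.1024.
F_S/F_N = (L_S/L_N)/(d_S/d_N)² = 0.1024/0.7225 = 0.1417.
m_S − m_N = −2.5 log₁₀(0.1417) = 2.12.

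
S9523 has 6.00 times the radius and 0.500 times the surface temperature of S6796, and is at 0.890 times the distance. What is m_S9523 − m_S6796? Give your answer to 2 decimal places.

L_S9523/L_S6796 = (6.00)²(0.500)⁴ = 2.250.
F_S9523/F_S6796 = (L_S9523/L_S6796)/(d_S9523/d_S6796)² = 2.250/0.7921 = 2.841.
m_S9523 − m_S6796 = −2.5 log₁₀(2.841) = -1.13.

-1.13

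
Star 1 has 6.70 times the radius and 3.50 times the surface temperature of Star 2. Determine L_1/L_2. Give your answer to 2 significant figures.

6.7×10^3

From the Stefan–Boltzmann law, L ∝ R²T⁴, so
L_1/L_2 = (R_1/R_2)² (T_1/T_2)⁴ = (6.70)² × (3.50)⁴ = 44.89 × 150.1 = 6736.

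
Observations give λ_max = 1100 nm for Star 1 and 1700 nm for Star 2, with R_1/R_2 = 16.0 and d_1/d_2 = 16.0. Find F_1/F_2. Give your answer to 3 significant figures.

Wien's law: T_1/T_2 = λ_2/λ_1 = 1700/1100 = 1.545.
L_1/L_2 = (R_1/R_2)²(T_1/T_2)⁴ = (16.0)²(1.545)⁴ = 1460.
F_1/F_2 = (L_1/L_2)/(d_1/d_2)² = 1460/(16.0)² = 5.705.

5.70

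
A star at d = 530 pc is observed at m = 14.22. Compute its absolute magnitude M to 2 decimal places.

M = m − 5 log₁₀(d/10 pc) = 14.22 − 5 log₁₀(530/10)
  = 14.22 − 5 × 1.724 = 14.22 − 8.62 = 5.60.

5.60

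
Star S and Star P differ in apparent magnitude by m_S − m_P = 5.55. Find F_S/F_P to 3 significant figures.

F_S/F_P = 10^(−(m_S − m_P)/2.5) = 10^(-5.55/2.5) = 10^-2.220 = 0.006026.

0.00603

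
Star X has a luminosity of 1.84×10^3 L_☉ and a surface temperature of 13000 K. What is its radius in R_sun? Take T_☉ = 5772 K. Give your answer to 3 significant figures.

R/R_☉ = √(L/L_☉) / (T/T_☉)² = √(1.84×10^3) / (2.252)²
       = 42.90 / 5.073 = 8.456.

8.46 R_sun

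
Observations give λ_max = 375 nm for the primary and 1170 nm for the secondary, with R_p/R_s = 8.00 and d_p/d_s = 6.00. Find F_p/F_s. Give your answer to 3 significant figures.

Wien's law: T_p/T_s = λ_s/λ_p = 1170/375 = 3.120.
L_p/L_s = (R_p/R_s)²(T_p/T_s)⁴ = (8.00)²(3.120)⁴ = 6065.
F_p/F_s = (L_p/L_s)/(d_p/d_s)² = 6065/(6.00)² = 168.5.

168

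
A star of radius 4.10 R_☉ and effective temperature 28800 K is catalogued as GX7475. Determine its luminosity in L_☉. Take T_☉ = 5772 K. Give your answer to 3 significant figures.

1.04×10^4 L_☉

L/L_☉ = (R/R_☉)² (T/T_☉)⁴ = (4.10)² × (28800/5772)⁴
       = 16.81 × (4.990)⁴ = 16.81 × 619.8 = 1.042×10^4.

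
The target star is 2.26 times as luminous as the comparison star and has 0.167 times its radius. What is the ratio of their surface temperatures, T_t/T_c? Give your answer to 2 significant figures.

L ∝ R²T⁴ gives T ∝ (L/R²)^(1/4), so
T_t/T_c = (2.26 / 0.167²)^(1/4) = (81.04)^(1/4) = 3.000.

3.0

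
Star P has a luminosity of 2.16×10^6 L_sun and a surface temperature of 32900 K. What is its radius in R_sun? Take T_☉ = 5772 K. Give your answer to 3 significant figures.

45.2 R_sun

R/R_☉ = √(L/L_☉) / (T/T_☉)² = √(2.16×10^6) / (5.700)²
       = 1470 / 32.49 = 45.24.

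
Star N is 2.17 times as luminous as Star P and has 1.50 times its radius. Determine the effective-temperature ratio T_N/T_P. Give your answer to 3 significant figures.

L ∝ R²T⁴ gives T ∝ (L/R²)^(1/4), so
T_N/T_P = (2.17 / 1.50²)^(1/4) = (0.9644)^(1/4) = 0.9910.

0.991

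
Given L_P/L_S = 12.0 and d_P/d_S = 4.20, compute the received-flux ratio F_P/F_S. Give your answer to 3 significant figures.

F = L/(4πd²), so F_P/F_S = (L_P/L_S) / (d_P/d_S)²
= 12.0 / (4.20)² = 12.0 / 17.64 = 0.6803.

0.680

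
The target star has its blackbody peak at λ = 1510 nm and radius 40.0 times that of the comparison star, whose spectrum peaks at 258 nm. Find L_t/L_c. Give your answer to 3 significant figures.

1.36

Wien's law gives T ∝ 1/λ_max, so T_t/T_c = λ_c/λ_t = 258/1510 = 0.1709.
Then L ∝ R²T⁴ gives L_t/L_c = (40.0)² × (0.1709)⁴ = 1600 × 8.523×10^-4 = 1.364.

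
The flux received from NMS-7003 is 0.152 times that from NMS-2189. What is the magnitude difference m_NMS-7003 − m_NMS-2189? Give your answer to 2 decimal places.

2.05

m_NMS-7003 − m_NMS-2189 = −2.5 log₁₀(F_NMS-7003/F_NMS-2189) = −2.5 log₁₀(0.152) = −2.5 × (-0.818) = 2.045.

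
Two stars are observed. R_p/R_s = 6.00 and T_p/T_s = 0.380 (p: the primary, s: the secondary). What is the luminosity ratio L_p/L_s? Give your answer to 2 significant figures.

From the Stefan–Boltzmann law, L ∝ R²T⁴, so
L_p/L_s = (R_p/R_s)² (T_p/T_s)⁴ = (6.00)² × (0.380)⁴ = 36.00 × 0.02085 = 0.7506.

0.75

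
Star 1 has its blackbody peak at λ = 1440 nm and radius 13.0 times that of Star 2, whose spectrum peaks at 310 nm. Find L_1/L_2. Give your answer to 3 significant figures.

Wien's law gives T ∝ 1/λ_max, so T_1/T_2 = λ_2/λ_1 = 310/1440 = 0.2153.
Then L ∝ R²T⁴ gives L_1/L_2 = (13.0)² × (0.2153)⁴ = 169.0 × 0.002148 = 0.3630.

0.363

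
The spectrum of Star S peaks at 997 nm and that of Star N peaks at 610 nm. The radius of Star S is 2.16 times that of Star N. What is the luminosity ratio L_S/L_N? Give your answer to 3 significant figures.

0.654

Wien's law gives T ∝ 1/λ_max, so T_S/T_N = λ_N/λ_S = 610/997 = 0.6118.
Then L ∝ R²T⁴ gives L_S/L_N = (2.16)² × (0.6118)⁴ = 4.666 × 0.1401 = 0.6538.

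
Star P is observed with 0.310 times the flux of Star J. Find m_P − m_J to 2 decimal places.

1.27

m_P − m_J = −2.5 log₁₀(F_P/F_J) = −2.5 log₁₀(0.310) = −2.5 × (-0.509) = 1.272.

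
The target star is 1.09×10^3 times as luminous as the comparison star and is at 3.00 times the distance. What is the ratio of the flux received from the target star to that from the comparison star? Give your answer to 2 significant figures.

F = L/(4πd²), so F_t/F_c = (L_t/L_c) / (d_t/d_c)²
= 1.09×10^3 / (3.00)² = 1.09×10^3 / 9.000 = 121.1.

1.2×10^2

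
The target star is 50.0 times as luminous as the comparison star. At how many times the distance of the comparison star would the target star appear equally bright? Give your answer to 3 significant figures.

7.07

Equal flux requires L_t/d_t² = L_c/d_c², so d_t/d_c = √(L_t/L_c)
= √(50.0) = 7.071.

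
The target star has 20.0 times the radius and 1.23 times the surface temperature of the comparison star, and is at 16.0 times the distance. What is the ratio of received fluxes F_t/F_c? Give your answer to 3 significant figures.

L_t/L_c = (R_t/R_c)²(T_t/T_c)⁴ = (20.0)² × (1.23)⁴ = 915.5.
F_t/F_c = (L_t/L_c)/(d_t/d_c)² = 915.5 / (16.0)² = 3.576.

3.58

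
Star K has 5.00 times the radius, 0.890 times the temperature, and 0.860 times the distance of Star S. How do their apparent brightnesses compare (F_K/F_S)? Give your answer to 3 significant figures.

L_K/L_S = (R_K/R_S)²(T_K/T_S)⁴ = (5.00)² × (0.890)⁴ = 15.69.
F_K/F_S = (L_K/L_S)/(d_K/d_S)² = 15.69 / (0.860)² = 21.21.

21.2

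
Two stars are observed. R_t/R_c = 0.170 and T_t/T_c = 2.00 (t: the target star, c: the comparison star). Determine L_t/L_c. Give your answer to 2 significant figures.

From the Stefan–Boltzmann law, L ∝ R²T⁴, so
L_t/L_c = (R_t/R_c)² (T_t/T_c)⁴ = (0.170)² × (2.00)⁴ = 0.02890 × 16.00 = 0.4624.

0.46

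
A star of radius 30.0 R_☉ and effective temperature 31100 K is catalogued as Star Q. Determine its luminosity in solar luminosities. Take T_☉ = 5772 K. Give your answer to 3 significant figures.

7.59×10^5 solar luminosities

L/L_☉ = (R/R_☉)² (T/T_☉)⁴ = (30.0)² × (31100/5772)⁴
       = 900.0 × (5.388)⁴ = 900.0 × 842.8 = 7.585×10^5.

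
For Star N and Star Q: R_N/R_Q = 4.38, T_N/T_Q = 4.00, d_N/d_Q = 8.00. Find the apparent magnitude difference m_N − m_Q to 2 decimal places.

L_N/L_Q = (4.38)²(4.00)⁴ = 4911.
F_N/F_Q = (L_N/L_Q)/(d_N/d_Q)² = 4911/64.00 = 76.74.
m_N − m_Q = −2.5 log₁₀(76.74) = -4.71.

-4.71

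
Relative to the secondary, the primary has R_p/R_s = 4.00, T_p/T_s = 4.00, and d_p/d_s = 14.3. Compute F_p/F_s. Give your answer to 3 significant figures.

L_p/L_s = (R_p/R_s)²(T_p/T_s)⁴ = (4.00)² × (4.00)⁴ = 4096.
F_p/F_s = (L_p/L_s)/(d_p/d_s)² = 4096 / (14.3)² = 20.03.

20.0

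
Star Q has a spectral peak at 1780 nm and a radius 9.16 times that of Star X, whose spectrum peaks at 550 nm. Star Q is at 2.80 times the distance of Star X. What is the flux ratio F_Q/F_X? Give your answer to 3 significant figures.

0.0976

Wien's law: T_Q/T_X = λ_X/λ_Q = 550/1780 = 0.3090.
L_Q/L_X = (R_Q/R_X)²(T_Q/T_X)⁴ = (9.16)²(0.3090)⁴ = 0.7648.
F_Q/F_X = (L_Q/L_X)/(d_Q/d_X)² = 0.7648/(2.80)² = 0.09755.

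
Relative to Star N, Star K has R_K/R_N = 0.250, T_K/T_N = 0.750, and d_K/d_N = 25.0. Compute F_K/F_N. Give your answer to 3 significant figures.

L_K/L_N = (R_K/R_N)²(T_K/T_N)⁴ = (0.250)² × (0.750)⁴ = 0.01978.
F_K/F_N = (L_K/L_N)/(d_K/d_N)² = 0.01978 / (25.0)² = 3.164×10^-5.

3.16×10^-5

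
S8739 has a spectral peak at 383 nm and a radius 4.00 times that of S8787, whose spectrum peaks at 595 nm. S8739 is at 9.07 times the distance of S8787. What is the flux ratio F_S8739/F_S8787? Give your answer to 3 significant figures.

1.13

Wien's law: T_S8739/T_S8787 = λ_S8787/λ_S8739 = 595/383 = 1.554.
L_S8739/L_S8787 = (R_S8739/R_S8787)²(T_S8739/T_S8787)⁴ = (4.00)²(1.554)⁴ = 93.20.
F_S8739/F_S8787 = (L_S8739/L_S8787)/(d_S8739/d_S8787)² = 93.20/(9.07)² = 1.133.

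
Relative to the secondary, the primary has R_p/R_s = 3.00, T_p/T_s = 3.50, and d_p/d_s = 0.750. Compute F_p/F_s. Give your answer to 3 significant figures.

2.40×10^3

L_p/L_s = (R_p/R_s)²(T_p/T_s)⁴ = (3.00)² × (3.50)⁴ = 1351.
F_p/F_s = (L_p/L_s)/(d_p/d_s)² = 1351 / (0.750)² = 2401.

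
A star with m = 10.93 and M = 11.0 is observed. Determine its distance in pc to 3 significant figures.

9.68 pc

m − M = 5 log₁₀(d/10 pc)
10.93 − (11.0) = -0.07 = 5 log₁₀(d/10)
d = 10 × 10^(-0.07/5) = 10 × 10^-0.014 = 9.683 pc.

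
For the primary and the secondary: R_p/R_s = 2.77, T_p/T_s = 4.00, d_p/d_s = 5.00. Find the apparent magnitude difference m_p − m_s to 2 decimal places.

L_p/L_s = (2.77)²(4.00)⁴ = 1964.
F_p/F_s = (L_p/L_s)/(d_p/d_s)² = 1964/25.00 = 78.57.
m_p − m_s = −2.5 log₁₀(78.57) = -4.74.

-4.74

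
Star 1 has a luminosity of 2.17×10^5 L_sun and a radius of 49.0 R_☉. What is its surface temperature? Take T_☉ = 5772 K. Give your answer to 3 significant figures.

1.78×10^4 K

T/T_☉ = (L/L_☉)^(1/4) / (R/R_☉)^(1/2)
T = 5772 × (2.17×10^5)^(1/4) / √(49.0) = 5772 × 21.58 / 7.000 = 1.780×10^4 K.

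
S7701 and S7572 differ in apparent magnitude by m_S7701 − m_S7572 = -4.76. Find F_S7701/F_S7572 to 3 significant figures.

80.2

F_S7701/F_S7572 = 10^(−(m_S7701 − m_S7572)/2.5) = 10^(4.76/2.5) = 10^1.904 = 80.17.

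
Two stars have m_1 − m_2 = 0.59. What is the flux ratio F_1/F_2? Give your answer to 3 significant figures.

F_1/F_2 = 10^(−(m_1 − m_2)/2.5) = 10^(-0.59/2.5) = 10^-0.236 = 0.5808.

0.581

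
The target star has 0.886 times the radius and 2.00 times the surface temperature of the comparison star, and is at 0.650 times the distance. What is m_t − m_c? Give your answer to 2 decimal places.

L_t/L_c = (0.886)²(2.00)⁴ = 12.56.
F_t/F_c = (L_t/L_c)/(d_t/d_c)² = 12.56/0.4225 = 29.73.
m_t − m_c = −2.5 log₁₀(29.73) = -3.68.

-3.68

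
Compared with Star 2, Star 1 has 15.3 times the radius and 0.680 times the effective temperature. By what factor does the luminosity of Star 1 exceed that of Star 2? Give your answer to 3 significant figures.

From the Stefan–Boltzmann law, L ∝ R²T⁴, so
L_1/L_2 = (R_1/R_2)² (T_1/T_2)⁴ = (15.3)² × (0.680)⁴ = 234.1 × 0.2138 = 50.05.

50.1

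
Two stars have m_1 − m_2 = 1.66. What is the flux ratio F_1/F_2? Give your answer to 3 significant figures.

F_1/F_2 = 10^(−(m_1 − m_2)/2.5) = 10^(-1.66/2.5) = 10^-0.664 = 0.2168.

0.217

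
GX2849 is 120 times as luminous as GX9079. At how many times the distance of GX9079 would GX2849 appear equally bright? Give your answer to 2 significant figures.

11

Equal flux requires L_GX2849/d_GX2849² = L_GX9079/d_GX9079², so d_GX2849/d_GX9079 = √(L_GX2849/L_GX9079)
= √(120) = 10.95.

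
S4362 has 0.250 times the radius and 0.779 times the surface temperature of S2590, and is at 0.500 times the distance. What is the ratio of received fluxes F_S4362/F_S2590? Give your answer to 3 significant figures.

L_S4362/L_S2590 = (R_S4362/R_S2590)²(T_S4362/T_S2590)⁴ = (0.250)² × (0.779)⁴ = 0.02302.
F_S4362/F_S2590 = (L_S4362/L_S2590)/(d_S4362/d_S2590)² = 0.02302 / (0.500)² = 0.09206.

0.0921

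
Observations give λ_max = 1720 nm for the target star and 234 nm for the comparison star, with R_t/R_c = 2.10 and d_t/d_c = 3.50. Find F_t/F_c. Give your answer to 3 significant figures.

Wien's law: T_t/T_c = λ_c/λ_t = 234/1720 = 0.1360.
L_t/L_c = (R_t/R_c)²(T_t/T_c)⁴ = (2.10)²(0.1360)⁴ = 0.001511.
F_t/F_c = (L_t/L_c)/(d_t/d_c)² = 0.001511/(3.50)² = 1.233×10^-4.

1.23×10^-4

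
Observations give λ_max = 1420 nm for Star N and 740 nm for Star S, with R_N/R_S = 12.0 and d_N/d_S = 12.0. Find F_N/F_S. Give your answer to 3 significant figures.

Wien's law: T_N/T_S = λ_S/λ_N = 740/1420 = 0.5211.
L_N/L_S = (R_N/R_S)²(T_N/T_S)⁴ = (12.0)²(0.5211)⁴ = 10.62.
F_N/F_S = (L_N/L_S)/(d_N/d_S)² = 10.62/(12.0)² = 0.07375.

0.0738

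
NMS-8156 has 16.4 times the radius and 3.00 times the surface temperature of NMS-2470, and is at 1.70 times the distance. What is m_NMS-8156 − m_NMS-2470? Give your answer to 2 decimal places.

-9.69

L_NMS-8156/L_NMS-2470 = (16.4)²(3.00)⁴ = 2.179×10^4.
F_NMS-8156/F_NMS-2470 = (L_NMS-8156/L_NMS-2470)/(d_NMS-8156/d_NMS-2470)² = 2.179×10^4/2.890 = 7538.
m_NMS-8156 − m_NMS-2470 = −2.5 log₁₀(7538) = -9.69.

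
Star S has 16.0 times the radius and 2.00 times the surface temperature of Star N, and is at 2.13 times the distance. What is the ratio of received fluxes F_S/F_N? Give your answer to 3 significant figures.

L_S/L_N = (R_S/R_N)²(T_S/T_N)⁴ = (16.0)² × (2.00)⁴ = 4096.
F_S/F_N = (L_S/L_N)/(d_S/d_N)² = 4096 / (2.13)² = 902.8.

903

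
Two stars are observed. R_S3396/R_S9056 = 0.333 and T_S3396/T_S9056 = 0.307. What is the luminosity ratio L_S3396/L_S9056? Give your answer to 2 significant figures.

9.9×10^-4

From the Stefan–Boltzmann law, L ∝ R²T⁴, so
L_S3396/L_S9056 = (R_S3396/R_S9056)² (T_S3396/T_S9056)⁴ = (0.333)² × (0.307)⁴ = 0.1109 × 0.008883 = 9.850×10^-4.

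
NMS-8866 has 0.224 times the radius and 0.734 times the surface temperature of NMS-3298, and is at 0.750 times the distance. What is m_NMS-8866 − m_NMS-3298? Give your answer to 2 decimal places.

3.97

L_NMS-8866/L_NMS-3298 = (0.224)²(0.734)⁴ = 0.01456.
F_NMS-8866/F_NMS-3298 = (L_NMS-8866/L_NMS-3298)/(d_NMS-8866/d_NMS-3298)² = 0.01456/0.5625 = 0.02589.
m_NMS-8866 − m_NMS-3298 = −2.5 log₁₀(0.02589) = 3.97.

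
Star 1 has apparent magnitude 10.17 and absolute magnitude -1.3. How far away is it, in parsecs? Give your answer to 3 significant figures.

1.97×10^3 pc

m − M = 5 log₁₀(d/10 pc)
10.17 − (-1.3) = 11.47 = 5 log₁₀(d/10)
d = 10 × 10^(11.47/5) = 10 × 10^2.294 = 1968 pc.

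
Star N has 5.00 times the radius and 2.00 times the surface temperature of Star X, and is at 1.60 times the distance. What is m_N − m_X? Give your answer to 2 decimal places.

L_N/L_X = (5.00)²(2.00)⁴ = 400.0.
F_N/F_X = (L_N/L_X)/(d_N/d_X)² = 400.0/2.560 = 156.2.
m_N − m_X = −2.5 log₁₀(156.2) = -5.48.

-5.48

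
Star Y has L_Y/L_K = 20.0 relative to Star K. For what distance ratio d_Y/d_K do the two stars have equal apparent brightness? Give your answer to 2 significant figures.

4.5

Equal flux requires L_Y/d_Y² = L_K/d_K², so d_Y/d_K = √(L_Y/L_K)
= √(20.0) = 4.472.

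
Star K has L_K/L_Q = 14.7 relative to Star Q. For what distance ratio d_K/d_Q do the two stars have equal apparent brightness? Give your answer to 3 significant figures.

3.83

Equal flux requires L_K/d_K² = L_Q/d_Q², so d_K/d_Q = √(L_K/L_Q)
= √(14.7) = 3.834.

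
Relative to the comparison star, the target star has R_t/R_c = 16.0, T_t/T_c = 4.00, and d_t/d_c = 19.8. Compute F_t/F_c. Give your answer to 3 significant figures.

167

L_t/L_c = (R_t/R_c)²(T_t/T_c)⁴ = (16.0)² × (4.00)⁴ = 6.554×10^4.
F_t/F_c = (L_t/L_c)/(d_t/d_c)² = 6.554×10^4 / (19.8)² = 167.2.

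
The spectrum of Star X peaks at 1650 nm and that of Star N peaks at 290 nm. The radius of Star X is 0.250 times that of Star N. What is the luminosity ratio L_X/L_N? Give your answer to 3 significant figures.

5.96×10^-5

Wien's law gives T ∝ 1/λ_max, so T_X/T_N = λ_N/λ_X = 290/1650 = 0.1758.
Then L ∝ R²T⁴ gives L_X/L_N = (0.250)² × (0.1758)⁴ = 0.06250 × 9.542×10^-4 = 5.964×10^-5.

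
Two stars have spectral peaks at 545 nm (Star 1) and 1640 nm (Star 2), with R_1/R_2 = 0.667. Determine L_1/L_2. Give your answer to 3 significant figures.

Wien's law gives T ∝ 1/λ_max, so T_1/T_2 = λ_2/λ_1 = 1640/545 = 3.009.
Then L ∝ R²T⁴ gives L_1/L_2 = (0.667)² × (3.009)⁴ = 0.4449 × 82.00 = 36.48.

36.5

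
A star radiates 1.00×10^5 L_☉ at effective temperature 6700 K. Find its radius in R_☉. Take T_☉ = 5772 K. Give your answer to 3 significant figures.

235 R_☉

R/R_☉ = √(L/L_☉) / (T/T_☉)² = √(1.00×10^5) / (1.161)²
       = 316.2 / 1.347 = 234.7.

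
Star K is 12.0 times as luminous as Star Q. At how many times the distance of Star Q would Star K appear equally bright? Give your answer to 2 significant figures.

3.5

Equal flux requires L_K/d_K² = L_Q/d_Q², so d_K/d_Q = √(L_K/L_Q)
= √(12.0) = 3.464.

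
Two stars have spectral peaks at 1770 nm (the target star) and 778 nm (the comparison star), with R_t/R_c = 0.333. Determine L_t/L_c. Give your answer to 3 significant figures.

0.00414

Wien's law gives T ∝ 1/λ_max, so T_t/T_c = λ_c/λ_t = 778/1770 = 0.4395.
Then L ∝ R²T⁴ gives L_t/L_c = (0.333)² × (0.4395)⁴ = 0.1109 × 0.03733 = 0.004139.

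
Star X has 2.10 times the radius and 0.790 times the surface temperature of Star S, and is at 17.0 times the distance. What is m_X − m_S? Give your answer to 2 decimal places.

5.56

L_X/L_S = (2.10)²(0.790)⁴ = 1.718.
F_X/F_S = (L_X/L_S)/(d_X/d_S)² = 1.718/289.0 = 0.005944.
m_X − m_S = −2.5 log₁₀(0.005944) = 5.56.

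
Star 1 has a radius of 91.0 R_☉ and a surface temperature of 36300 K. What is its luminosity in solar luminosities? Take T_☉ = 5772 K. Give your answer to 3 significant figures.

1.30×10^7 solar luminosities

L/L_☉ = (R/R_☉)² (T/T_☉)⁴ = (91.0)² × (36300/5772)⁴
       = 8281 × (6.289)⁴ = 8281 × 1564 = 1.295×10^7.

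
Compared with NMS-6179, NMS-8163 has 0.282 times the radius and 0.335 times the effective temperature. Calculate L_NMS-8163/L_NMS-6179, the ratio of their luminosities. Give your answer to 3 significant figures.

From the Stefan–Boltzmann law, L ∝ R²T⁴, so
L_NMS-8163/L_NMS-6179 = (R_NMS-8163/R_NMS-6179)² (T_NMS-8163/T_NMS-6179)⁴ = (0.282)² × (0.335)⁴ = 0.07952 × 0.01259 = 0.001002.

0.00100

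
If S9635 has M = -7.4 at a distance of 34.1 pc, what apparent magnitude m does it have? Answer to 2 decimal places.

-4.74

m = M + 5 log₁₀(d/10 pc) = -7.4 + 5 log₁₀(34.1/10)
  = -7.4 + 5 × 0.533 = -7.4 + 2.66 = -4.74.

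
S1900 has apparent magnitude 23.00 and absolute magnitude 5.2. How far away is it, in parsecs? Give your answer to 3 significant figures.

3.63×10^4 pc

m − M = 5 log₁₀(d/10 pc)
23.00 − (5.2) = 17.80 = 5 log₁₀(d/10)
d = 10 × 10^(17.80/5) = 10 × 10^3.560 = 3.631×10^4 pc.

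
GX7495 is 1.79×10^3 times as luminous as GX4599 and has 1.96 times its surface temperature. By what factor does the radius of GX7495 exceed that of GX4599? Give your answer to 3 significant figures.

L ∝ R²T⁴ gives R ∝ √L / T², so
R_GX7495/R_GX4599 = √(1.79×10^3) / (1.96)² = 42.31 / 3.842 = 11.01.

11.0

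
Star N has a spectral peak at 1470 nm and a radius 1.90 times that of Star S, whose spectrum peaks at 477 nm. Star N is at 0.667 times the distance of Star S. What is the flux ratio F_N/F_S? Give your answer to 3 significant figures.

0.0900

Wien's law: T_N/T_S = λ_S/λ_N = 477/1470 = 0.3245.
L_N/L_S = (R_N/R_S)²(T_N/T_S)⁴ = (1.90)²(0.3245)⁴ = 0.04002.
F_N/F_S = (L_N/L_S)/(d_N/d_S)² = 0.04002/(0.667)² = 0.08996.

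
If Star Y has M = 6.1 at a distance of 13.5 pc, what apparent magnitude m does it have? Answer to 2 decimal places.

m = M + 5 log₁₀(d/10 pc) = 6.1 + 5 log₁₀(13.5/10)
  = 6.1 + 5 × 0.130 = 6.1 + 0.65 = 6.75.

6.75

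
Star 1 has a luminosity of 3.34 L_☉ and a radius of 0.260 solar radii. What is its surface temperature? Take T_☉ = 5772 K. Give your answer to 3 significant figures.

T/T_☉ = (L/L_☉)^(1/4) / (R/R_☉)^(1/2)
T = 5772 × (3.34)^(1/4) / √(0.260) = 5772 × 1.352 / 0.5099 = 1.530×10^4 K.

1.53×10^4 K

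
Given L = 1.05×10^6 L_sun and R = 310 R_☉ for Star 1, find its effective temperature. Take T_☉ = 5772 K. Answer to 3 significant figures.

1.05×10^4 K

T/T_☉ = (L/L_☉)^(1/4) / (R/R_☉)^(1/2)
T = 5772 × (1.05×10^6)^(1/4) / √(310) = 5772 × 32.01 / 17.61 = 1.049×10^4 K.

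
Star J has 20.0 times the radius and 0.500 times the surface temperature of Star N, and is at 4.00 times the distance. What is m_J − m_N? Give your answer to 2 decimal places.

L_J/L_N = (20.0)²(0.500)⁴ = 25.00.
F_J/F_N = (L_J/L_N)/(d_J/d_N)² = 25.00/16.00 = 1.562.
m_J − m_N = −2.5 log₁₀(1.562) = -0.48.

-0.48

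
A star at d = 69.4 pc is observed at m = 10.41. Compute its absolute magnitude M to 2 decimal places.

6.20

M = m − 5 log₁₀(d/10 pc) = 10.41 − 5 log₁₀(69.4/10)
  = 10.41 − 5 × 0.841 = 10.41 − 4.21 = 6.20.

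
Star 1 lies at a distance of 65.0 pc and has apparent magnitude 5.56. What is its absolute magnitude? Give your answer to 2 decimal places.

1.50

M = m − 5 log₁₀(d/10 pc) = 5.56 − 5 log₁₀(65.0/10)
  = 5.56 − 5 × 0.813 = 5.56 − 4.06 = 1.50.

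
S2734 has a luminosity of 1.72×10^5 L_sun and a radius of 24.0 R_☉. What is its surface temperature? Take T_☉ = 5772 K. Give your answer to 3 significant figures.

T/T_☉ = (L/L_☉)^(1/4) / (R/R_☉)^(1/2)
T = 5772 × (1.72×10^5)^(1/4) / √(24.0) = 5772 × 20.36 / 4.899 = 2.399×10^4 K.

2.40×10^4 K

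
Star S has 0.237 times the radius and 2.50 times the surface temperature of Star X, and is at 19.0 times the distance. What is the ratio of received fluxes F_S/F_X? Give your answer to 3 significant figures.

L_S/L_X = (R_S/R_X)²(T_S/T_X)⁴ = (0.237)² × (2.50)⁴ = 2.194.
F_S/F_X = (L_S/L_X)/(d_S/d_X)² = 2.194 / (19.0)² = 0.006078.

0.00608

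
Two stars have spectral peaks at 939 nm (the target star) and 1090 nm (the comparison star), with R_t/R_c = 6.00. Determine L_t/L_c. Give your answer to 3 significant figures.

Wien's law gives T ∝ 1/λ_max, so T_t/T_c = λ_c/λ_t = 1090/939 = 1.161.
Then L ∝ R²T⁴ gives L_t/L_c = (6.00)² × (1.161)⁴ = 36.00 × 1.816 = 65.37.

65.4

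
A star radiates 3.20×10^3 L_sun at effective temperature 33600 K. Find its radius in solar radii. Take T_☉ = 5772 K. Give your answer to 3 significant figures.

1.67 solar radii

R/R_☉ = √(L/L_☉) / (T/T_☉)² = √(3.20×10^3) / (5.821)²
       = 56.57 / 33.89 = 1.669.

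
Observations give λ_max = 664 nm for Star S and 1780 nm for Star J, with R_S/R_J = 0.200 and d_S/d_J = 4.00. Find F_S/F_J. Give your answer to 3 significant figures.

Wien's law: T_S/T_J = λ_J/λ_S = 1780/664 = 2.681.
L_S/L_J = (R_S/R_J)²(T_S/T_J)⁴ = (0.200)²(2.681)⁴ = 2.066.
F_S/F_J = (L_S/L_J)/(d_S/d_J)² = 2.066/(4.00)² = 0.1291.

0.129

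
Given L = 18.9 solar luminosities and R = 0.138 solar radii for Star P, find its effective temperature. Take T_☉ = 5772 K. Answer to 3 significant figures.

3.24×10^4 K

T/T_☉ = (L/L_☉)^(1/4) / (R/R_☉)^(1/2)
T = 5772 × (18.9)^(1/4) / √(0.138) = 5772 × 2.085 / 0.3715 = 3.240×10^4 K.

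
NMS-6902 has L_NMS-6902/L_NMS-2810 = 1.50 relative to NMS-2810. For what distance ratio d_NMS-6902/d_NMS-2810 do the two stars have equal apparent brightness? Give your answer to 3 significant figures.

Equal flux requires L_NMS-6902/d_NMS-6902² = L_NMS-2810/d_NMS-2810², so d_NMS-6902/d_NMS-2810 = √(L_NMS-6902/L_NMS-2810)
= √(1.50) = 1.225.

1.22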